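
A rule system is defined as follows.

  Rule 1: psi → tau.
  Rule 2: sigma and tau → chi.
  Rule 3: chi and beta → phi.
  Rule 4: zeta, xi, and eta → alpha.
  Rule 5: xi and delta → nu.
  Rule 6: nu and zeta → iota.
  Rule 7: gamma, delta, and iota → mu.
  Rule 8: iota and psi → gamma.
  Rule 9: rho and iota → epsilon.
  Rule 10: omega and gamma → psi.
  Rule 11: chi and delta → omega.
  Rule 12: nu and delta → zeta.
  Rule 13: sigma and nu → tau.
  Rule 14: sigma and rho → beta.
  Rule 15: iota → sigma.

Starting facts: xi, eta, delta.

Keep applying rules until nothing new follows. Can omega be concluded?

xi and delta hold, so nu follows (Rule 5).
nu and delta hold, so zeta follows (Rule 12).
nu and zeta hold, so iota follows (Rule 6).
iota holds, so sigma follows (Rule 15).
From sigma and nu, Rule 13 gives tau.
From sigma and tau, Rule 2 gives chi.
From chi and delta, Rule 11 gives omega.

Yes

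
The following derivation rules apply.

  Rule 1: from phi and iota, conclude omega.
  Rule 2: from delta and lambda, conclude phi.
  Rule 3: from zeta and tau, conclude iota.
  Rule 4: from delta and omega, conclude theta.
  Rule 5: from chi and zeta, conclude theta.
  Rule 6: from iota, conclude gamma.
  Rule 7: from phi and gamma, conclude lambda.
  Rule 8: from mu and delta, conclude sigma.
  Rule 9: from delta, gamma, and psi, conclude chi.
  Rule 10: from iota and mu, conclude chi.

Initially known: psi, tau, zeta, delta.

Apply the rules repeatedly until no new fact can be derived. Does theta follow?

Yes

zeta and tau hold, so iota follows (Rule 3).
From iota, Rule 6 gives gamma.
From delta, gamma, and psi, Rule 9 gives chi.
chi and zeta hold, so theta follows (Rule 5).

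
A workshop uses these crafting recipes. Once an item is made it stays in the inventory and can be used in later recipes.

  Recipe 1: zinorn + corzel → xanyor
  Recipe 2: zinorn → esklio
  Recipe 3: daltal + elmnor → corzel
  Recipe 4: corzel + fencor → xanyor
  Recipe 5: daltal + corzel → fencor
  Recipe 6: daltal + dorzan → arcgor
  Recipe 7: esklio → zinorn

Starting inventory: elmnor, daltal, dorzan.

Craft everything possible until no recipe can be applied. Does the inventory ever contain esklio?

No

esklio would need zinorn (Recipe 2), but zinorn is never obtained.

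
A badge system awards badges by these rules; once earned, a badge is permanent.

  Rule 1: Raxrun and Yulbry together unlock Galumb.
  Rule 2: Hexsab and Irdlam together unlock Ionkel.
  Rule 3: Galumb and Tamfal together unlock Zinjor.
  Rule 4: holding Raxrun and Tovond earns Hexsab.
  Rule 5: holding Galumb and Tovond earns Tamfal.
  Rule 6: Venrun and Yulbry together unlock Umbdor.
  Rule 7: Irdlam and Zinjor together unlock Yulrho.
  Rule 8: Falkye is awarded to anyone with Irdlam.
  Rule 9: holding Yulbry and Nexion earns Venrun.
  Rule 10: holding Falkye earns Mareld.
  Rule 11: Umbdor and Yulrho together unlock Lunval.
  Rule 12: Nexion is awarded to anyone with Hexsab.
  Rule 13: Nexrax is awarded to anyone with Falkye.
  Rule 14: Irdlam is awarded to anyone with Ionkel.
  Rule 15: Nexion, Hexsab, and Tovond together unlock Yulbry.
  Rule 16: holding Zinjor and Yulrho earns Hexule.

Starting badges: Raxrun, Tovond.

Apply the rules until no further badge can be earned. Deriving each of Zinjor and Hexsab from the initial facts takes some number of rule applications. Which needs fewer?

Hexsab

Hexsab: With Raxrun and Tovond, Hexsab is earned (Rule 4). [1 rule application]
Zinjor: With Raxrun and Tovond, Hexsab is earned (Rule 4). With Hexsab, Nexion is earned (Rule 12). With Nexion, Hexsab, and Tovond, Yulbry is earned (Rule 15). With Raxrun and Yulbry, Galumb is earned (Rule 1). With Galumb and Tovond, Tamfal is earned (Rule 5). With Galumb and Tamfal, Zinjor is earned (Rule 3). [6 rule applications]
Hexsab needs fewer.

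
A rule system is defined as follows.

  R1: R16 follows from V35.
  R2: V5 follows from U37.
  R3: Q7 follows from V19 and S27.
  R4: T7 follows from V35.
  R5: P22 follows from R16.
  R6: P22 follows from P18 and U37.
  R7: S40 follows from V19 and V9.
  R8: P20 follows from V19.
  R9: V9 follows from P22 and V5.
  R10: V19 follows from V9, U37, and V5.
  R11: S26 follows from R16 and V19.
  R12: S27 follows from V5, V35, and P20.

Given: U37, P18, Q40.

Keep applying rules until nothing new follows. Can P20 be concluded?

Yes

U37 holds, so V5 follows (R2).
From P18 and U37, R6 gives P22.
From P22 and V5, R9 gives V9.
V9, U37, and V5 hold, so V19 follows (R10).
From V19, R8 gives P20.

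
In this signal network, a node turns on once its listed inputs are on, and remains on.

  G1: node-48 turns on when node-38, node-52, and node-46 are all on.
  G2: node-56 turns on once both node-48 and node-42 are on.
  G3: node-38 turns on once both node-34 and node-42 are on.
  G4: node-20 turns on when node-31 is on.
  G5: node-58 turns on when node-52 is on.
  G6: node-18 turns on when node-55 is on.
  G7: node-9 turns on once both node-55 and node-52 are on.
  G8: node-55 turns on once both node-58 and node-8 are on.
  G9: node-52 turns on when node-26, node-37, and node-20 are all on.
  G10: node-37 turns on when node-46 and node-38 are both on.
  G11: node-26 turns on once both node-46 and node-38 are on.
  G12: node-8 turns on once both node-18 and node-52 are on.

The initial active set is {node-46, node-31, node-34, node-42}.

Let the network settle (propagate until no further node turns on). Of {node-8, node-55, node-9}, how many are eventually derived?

node-8 would need node-18 and node-52 (G12), but node-18 never turns on.
node-55 would need node-58 and node-8 (G8), but node-8 never turns on.
node-9 would need node-55 and node-52 (G7), but node-55 never turns on.
None of the 3 are reached.

0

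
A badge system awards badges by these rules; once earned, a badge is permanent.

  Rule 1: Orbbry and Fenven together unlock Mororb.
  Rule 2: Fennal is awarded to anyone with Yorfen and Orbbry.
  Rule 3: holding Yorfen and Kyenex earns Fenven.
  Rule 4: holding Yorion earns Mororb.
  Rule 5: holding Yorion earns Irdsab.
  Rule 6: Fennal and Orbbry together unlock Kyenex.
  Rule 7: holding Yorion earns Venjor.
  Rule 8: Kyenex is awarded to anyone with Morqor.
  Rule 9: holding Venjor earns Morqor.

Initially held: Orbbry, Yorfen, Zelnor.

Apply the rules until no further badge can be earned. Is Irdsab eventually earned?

Irdsab would need Yorion (Rule 5), but Yorion is never earned.

No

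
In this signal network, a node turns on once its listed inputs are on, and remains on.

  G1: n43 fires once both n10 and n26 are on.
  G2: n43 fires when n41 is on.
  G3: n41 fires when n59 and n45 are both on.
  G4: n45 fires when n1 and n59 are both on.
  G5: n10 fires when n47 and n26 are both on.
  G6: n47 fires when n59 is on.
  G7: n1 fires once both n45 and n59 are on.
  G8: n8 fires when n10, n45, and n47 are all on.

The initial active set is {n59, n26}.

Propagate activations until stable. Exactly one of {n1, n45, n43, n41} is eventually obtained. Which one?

n43

G6: n59 on → n47 on.
G5: n47 and n26 on → n10 on.
n10 and n26 are on, so n43 fires (G1).
n45 would need n1 and n59 (G4), but n1 never turns on. n41 would need n59 and n45 (G3), but n45 never turns on. n1 would need n45 and n59 (G7), but n45 never turns on.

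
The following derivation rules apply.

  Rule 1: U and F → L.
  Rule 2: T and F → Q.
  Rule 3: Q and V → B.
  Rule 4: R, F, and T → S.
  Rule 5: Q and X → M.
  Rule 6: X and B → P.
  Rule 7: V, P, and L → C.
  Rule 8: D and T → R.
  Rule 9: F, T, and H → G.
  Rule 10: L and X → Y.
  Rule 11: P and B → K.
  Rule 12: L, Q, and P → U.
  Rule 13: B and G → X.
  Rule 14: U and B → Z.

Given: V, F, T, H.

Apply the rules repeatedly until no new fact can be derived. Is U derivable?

U would need L, Q, and P (Rule 12), but L is never established.

No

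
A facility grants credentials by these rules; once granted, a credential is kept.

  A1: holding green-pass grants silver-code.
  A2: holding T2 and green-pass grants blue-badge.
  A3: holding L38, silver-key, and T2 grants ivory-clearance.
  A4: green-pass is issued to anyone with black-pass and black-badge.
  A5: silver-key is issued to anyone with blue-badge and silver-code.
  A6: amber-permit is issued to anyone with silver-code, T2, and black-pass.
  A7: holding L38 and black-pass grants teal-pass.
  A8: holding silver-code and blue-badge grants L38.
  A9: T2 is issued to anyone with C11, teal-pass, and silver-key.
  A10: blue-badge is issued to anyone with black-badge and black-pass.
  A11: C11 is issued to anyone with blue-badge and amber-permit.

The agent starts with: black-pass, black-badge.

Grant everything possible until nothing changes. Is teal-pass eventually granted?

Holding black-pass and black-badge grants green-pass (A4).
Holding black-badge and black-pass grants blue-badge (A10).
Holding green-pass grants silver-code (A1).
Holding silver-code and blue-badge grants L38 (A8).
Holding L38 and black-pass grants teal-pass (A7).

Yes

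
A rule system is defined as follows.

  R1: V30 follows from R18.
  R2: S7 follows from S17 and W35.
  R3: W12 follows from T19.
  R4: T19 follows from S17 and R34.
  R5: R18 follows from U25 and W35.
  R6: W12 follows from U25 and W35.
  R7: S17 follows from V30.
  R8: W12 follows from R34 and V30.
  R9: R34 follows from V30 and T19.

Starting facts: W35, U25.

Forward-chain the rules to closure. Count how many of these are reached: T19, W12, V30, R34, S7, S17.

4

U25 and W35 hold, so R18 follows (R5).
From U25 and W35, R6 gives W12.
From R18, R1 gives V30.
V30 holds, so S17 follows (R7).
S17 and W35 hold, so S7 follows (R2).
T19 would need S17 and R34 (R4), but R34 is never established.
W12: reached.
V30: reached.
R34 would need V30 and T19 (R9), but T19 is never established.
S7: reached.
S17: reached.
Reached: W12, V30, S7, and S17 — 4 of the 6.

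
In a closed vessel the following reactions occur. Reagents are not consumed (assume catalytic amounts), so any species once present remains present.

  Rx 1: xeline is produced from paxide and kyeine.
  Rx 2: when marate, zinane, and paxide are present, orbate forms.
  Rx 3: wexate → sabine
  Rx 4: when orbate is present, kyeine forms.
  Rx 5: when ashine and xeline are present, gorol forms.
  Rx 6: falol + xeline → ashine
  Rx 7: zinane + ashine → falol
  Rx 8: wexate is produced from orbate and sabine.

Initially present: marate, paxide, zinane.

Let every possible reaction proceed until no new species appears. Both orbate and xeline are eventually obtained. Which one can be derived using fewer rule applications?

orbate

orbate: marate, zinane, and paxide present → orbate forms (Rx 2). [1 rule application]
xeline: marate, zinane, and paxide present → orbate forms (Rx 2). orbate present → kyeine forms (Rx 4). paxide and kyeine present → xeline forms (Rx 1). [3 rule applications]
orbate needs fewer.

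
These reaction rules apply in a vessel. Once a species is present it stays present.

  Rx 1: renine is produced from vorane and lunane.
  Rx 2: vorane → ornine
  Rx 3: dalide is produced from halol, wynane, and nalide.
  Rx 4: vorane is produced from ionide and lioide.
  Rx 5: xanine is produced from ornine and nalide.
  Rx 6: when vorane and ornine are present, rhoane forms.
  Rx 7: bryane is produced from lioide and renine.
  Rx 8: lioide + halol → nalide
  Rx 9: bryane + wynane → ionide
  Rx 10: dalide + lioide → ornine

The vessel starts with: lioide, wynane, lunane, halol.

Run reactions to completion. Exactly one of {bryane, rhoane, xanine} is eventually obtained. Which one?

lioide and halol present → nalide forms (Rx 8).
halol, wynane, and nalide present → dalide forms (Rx 3).
dalide and lioide present → ornine forms (Rx 10).
ornine and nalide present → xanine forms (Rx 5).
rhoane would need vorane and ornine (Rx 6), but vorane never forms. bryane would need lioide and renine (Rx 7), but renine never forms.

xanine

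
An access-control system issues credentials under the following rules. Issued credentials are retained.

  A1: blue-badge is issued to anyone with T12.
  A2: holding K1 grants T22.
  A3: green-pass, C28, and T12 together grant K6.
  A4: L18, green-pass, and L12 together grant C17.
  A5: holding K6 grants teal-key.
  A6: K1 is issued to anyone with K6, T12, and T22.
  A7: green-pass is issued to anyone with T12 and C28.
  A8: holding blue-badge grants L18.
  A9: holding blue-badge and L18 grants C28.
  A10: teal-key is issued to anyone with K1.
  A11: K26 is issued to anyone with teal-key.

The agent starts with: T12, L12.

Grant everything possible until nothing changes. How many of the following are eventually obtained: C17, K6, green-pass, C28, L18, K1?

5

Holding T12 grants blue-badge (A1).
Holding blue-badge grants L18 (A8).
Holding blue-badge and L18 grants C28 (A9).
Holding T12 and C28 grants green-pass (A7).
Holding green-pass, C28, and T12 grants K6 (A3).
Holding L18, green-pass, and L12 grants C17 (A4).
C17: reached.
K6: reached.
green-pass: reached.
C28: reached.
L18: reached.
K1 would need K6, T12, and T22 (A6), but T22 is never granted.
Reached: C17, K6, green-pass, C28, and L18 — 5 of the 6.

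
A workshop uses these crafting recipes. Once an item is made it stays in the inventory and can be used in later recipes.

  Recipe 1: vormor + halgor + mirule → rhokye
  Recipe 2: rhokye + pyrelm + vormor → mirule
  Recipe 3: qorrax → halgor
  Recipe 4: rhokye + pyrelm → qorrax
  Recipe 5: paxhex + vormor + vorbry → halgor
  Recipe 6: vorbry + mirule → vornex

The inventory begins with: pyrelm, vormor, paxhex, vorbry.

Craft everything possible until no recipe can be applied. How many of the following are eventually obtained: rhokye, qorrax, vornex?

rhokye would need vormor, halgor, and mirule (Recipe 1), but mirule is never obtained.
qorrax would need rhokye and pyrelm (Recipe 4), but rhokye is never obtained.
vornex would need vorbry and mirule (Recipe 6), but mirule is never obtained.
None of the 3 are reached.

0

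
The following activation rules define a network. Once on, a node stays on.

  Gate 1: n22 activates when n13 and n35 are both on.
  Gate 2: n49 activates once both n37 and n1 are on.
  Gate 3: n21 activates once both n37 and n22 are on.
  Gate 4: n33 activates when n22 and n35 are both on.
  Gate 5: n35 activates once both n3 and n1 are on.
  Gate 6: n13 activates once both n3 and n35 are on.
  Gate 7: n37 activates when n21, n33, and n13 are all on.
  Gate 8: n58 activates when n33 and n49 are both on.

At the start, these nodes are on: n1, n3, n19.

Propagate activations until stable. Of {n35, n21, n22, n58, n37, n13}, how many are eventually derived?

n3 and n1 are on, so n35 activates (Gate 5).
Gate 6: n3 and n35 on → n13 on.
n13 and n35 are on, so n22 activates (Gate 1).
n35: reached.
n21 would need n37 and n22 (Gate 3), but n37 never turns on.
n22: reached.
n58 would need n33 and n49 (Gate 8), but n49 never turns on.
n37 would need n21, n33, and n13 (Gate 7), but n21 never turns on.
n13: reached.
Reached: n35, n22, and n13 — 3 of the 6.

3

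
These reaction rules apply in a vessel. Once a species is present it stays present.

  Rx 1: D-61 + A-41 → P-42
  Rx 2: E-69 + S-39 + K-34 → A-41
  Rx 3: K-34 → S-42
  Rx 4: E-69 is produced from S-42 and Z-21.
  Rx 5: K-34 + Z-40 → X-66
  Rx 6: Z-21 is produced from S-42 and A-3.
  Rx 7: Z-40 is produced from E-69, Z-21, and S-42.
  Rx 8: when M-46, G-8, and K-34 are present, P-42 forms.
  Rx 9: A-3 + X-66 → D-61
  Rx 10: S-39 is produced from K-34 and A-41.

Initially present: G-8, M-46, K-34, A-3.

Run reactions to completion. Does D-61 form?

K-34 present → S-42 forms (Rx 3).
S-42 and A-3 present → Z-21 forms (Rx 6).
S-42 and Z-21 present → E-69 forms (Rx 4).
E-69, Z-21, and S-42 present → Z-40 forms (Rx 7).
K-34 and Z-40 present → X-66 forms (Rx 5).
A-3 and X-66 present → D-61 forms (Rx 9).

Yes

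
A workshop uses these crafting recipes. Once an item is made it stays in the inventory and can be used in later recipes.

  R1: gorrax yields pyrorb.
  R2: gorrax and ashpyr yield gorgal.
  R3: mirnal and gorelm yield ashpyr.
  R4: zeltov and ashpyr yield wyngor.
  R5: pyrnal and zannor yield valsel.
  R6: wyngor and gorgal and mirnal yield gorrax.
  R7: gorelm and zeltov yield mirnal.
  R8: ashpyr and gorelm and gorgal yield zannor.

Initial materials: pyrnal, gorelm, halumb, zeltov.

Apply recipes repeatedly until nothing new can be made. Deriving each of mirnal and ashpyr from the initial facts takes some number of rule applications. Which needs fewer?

mirnal

mirnal: Using R7, gorelm and zeltov make mirnal. [1 rule application]
ashpyr: Using R7, gorelm and zeltov make mirnal. Using R3, mirnal and gorelm make ashpyr. [2 rule applications]
mirnal needs fewer.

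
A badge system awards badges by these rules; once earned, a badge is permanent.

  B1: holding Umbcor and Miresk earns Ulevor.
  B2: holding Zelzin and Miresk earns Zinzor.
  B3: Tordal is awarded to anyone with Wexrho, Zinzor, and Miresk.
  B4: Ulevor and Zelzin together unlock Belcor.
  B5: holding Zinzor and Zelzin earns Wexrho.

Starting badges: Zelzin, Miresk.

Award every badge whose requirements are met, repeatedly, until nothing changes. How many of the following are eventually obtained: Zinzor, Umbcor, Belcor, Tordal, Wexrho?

With Zelzin and Miresk, Zinzor is earned (B2).
With Zinzor and Zelzin, Wexrho is earned (B5).
With Wexrho, Zinzor, and Miresk, Tordal is earned (B3).
Zinzor: reached.
No rule produces Umbcor, and it is not given.
Belcor would need Ulevor and Zelzin (B4), but Ulevor is never earned.
Tordal: reached.
Wexrho: reached.
Reached: Zinzor, Tordal, and Wexrho — 3 of the 5.

3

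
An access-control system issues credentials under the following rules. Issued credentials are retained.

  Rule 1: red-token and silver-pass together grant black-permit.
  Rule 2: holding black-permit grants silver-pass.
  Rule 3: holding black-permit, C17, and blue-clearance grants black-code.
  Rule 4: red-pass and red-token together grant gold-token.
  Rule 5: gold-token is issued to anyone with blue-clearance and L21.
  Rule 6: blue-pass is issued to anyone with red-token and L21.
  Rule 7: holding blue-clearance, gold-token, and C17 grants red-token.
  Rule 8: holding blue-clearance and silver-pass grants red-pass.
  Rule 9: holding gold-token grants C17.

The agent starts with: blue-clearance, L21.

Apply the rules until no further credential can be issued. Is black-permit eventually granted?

black-permit would need red-token and silver-pass (Rule 1), but silver-pass is never granted.

No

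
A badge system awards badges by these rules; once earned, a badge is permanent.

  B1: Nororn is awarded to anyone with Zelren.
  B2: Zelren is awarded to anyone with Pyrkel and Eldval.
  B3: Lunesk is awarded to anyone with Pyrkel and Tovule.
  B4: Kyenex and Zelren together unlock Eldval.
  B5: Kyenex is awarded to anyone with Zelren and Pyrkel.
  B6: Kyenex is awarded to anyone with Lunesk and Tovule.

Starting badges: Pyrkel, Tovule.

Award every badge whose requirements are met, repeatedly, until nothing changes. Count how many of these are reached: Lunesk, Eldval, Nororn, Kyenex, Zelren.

2

With Pyrkel and Tovule, Lunesk is earned (B3).
With Lunesk and Tovule, Kyenex is earned (B6).
Lunesk: reached.
Eldval would need Kyenex and Zelren (B4), but Zelren is never earned.
Nororn would need Zelren (B1), but Zelren is never earned.
Kyenex: reached.
Zelren would need Pyrkel and Eldval (B2), but Eldval is never earned.
Reached: Lunesk and Kyenex — 2 of the 5.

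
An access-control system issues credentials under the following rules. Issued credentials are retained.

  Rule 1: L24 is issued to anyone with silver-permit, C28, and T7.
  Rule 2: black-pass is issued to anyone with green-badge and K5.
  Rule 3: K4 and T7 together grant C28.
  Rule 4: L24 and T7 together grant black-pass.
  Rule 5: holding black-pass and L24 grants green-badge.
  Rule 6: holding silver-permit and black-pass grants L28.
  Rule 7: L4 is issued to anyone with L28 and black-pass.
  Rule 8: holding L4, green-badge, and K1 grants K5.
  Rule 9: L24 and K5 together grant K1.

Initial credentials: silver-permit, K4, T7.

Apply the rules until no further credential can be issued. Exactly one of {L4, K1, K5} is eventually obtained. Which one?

L4

Holding K4 and T7 grants C28 (Rule 3).
Holding silver-permit, C28, and T7 grants L24 (Rule 1).
Holding L24 and T7 grants black-pass (Rule 4).
Holding silver-permit and black-pass grants L28 (Rule 6).
Holding L28 and black-pass grants L4 (Rule 7).
K5 would need L4, green-badge, and K1 (Rule 8), but K1 is never granted. K1 would need L24 and K5 (Rule 9), but K5 is never granted.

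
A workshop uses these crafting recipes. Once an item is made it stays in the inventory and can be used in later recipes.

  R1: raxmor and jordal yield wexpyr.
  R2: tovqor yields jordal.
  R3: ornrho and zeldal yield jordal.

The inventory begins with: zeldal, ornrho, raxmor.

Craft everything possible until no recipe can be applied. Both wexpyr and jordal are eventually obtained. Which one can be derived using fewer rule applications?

jordal

jordal: Using R3, ornrho and zeldal make jordal. [1 rule application]
wexpyr: ornrho and zeldal → jordal (R3). raxmor and jordal → wexpyr (R1). [2 rule applications]
jordal needs fewer.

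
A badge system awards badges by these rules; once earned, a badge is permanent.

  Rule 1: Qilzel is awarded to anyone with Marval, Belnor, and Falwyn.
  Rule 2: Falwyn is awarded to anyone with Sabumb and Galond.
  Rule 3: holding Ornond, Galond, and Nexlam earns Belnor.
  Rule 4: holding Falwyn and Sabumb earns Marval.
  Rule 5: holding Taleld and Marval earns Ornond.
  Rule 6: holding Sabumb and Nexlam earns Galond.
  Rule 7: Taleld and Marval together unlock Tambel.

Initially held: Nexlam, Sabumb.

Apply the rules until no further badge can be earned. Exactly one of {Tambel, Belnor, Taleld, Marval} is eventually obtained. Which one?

Marval

With Sabumb and Nexlam, Galond is earned (Rule 6).
With Sabumb and Galond, Falwyn is earned (Rule 2).
With Falwyn and Sabumb, Marval is earned (Rule 4).
Tambel would need Taleld and Marval (Rule 7), but Taleld is never earned. Belnor would need Ornond, Galond, and Nexlam (Rule 3), but Ornond is never earned. No rule produces Taleld, and it is not given.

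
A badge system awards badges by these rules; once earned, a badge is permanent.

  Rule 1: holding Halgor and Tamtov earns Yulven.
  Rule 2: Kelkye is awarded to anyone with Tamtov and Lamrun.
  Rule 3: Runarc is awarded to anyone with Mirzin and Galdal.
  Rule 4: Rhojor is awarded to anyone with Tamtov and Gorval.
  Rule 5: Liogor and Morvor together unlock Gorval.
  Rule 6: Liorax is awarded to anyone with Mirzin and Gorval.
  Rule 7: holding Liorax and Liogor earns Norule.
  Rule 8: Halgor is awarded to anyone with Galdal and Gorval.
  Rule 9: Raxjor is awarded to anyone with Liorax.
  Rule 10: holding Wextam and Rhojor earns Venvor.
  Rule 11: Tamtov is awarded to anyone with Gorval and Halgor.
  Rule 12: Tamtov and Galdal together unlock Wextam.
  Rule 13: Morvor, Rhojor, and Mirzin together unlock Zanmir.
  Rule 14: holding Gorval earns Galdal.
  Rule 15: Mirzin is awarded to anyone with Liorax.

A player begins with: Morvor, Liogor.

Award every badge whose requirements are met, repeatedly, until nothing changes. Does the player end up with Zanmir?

No

Zanmir would need Morvor, Rhojor, and Mirzin (Rule 13), but Mirzin is never earned.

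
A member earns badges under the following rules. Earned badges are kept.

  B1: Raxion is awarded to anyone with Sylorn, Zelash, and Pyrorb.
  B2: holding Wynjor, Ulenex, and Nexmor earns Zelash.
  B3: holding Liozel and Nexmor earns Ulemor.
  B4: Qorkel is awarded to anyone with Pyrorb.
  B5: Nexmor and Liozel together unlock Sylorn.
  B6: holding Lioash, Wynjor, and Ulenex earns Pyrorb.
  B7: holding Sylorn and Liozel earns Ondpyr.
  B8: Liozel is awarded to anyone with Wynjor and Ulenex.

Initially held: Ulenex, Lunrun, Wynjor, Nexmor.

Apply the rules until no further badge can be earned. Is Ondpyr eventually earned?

With Wynjor and Ulenex, Liozel is earned (B8).
With Nexmor and Liozel, Sylorn is earned (B5).
With Sylorn and Liozel, Ondpyr is earned (B7).

Yes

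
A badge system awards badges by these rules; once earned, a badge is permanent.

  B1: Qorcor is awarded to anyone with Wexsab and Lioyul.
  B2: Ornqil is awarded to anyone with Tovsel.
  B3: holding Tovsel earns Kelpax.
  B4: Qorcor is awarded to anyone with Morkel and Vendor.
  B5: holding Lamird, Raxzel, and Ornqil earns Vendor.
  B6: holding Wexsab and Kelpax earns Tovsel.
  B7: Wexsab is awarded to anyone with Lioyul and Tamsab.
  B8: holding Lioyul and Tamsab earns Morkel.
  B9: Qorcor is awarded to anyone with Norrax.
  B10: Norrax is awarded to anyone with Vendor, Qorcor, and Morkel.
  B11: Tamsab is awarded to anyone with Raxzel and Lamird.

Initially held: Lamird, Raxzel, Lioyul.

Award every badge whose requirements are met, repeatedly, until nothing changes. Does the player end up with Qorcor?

Yes

With Raxzel and Lamird, Tamsab is earned (B11).
With Lioyul and Tamsab, Wexsab is earned (B7).
With Wexsab and Lioyul, Qorcor is earned (B1).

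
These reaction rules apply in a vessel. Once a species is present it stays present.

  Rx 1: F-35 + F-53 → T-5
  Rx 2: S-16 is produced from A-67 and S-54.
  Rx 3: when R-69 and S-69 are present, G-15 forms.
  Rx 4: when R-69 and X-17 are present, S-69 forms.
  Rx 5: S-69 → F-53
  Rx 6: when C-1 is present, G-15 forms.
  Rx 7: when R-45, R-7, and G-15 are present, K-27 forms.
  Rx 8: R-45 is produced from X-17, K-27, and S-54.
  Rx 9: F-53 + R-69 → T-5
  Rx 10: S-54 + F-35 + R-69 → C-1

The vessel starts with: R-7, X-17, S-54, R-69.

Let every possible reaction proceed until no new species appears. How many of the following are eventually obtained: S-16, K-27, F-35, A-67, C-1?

0

S-16 would need A-67 and S-54 (Rx 2), but A-67 never forms.
K-27 would need R-45, R-7, and G-15 (Rx 7), but R-45 never forms.
No rule produces F-35, and it is not given.
No rule produces A-67, and it is not given.
C-1 would need S-54, F-35, and R-69 (Rx 10), but F-35 never forms.
None of the 5 are reached.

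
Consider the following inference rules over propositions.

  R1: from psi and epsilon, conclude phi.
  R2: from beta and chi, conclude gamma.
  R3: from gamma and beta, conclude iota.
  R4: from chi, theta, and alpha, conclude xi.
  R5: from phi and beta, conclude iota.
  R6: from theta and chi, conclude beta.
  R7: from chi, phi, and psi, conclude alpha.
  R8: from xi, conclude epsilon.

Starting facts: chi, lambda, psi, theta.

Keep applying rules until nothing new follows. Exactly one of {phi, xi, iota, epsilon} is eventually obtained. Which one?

iota

theta and chi hold, so beta follows (R6).
From beta and chi, R2 gives gamma.
From gamma and beta, R3 gives iota.
phi would need psi and epsilon (R1), but epsilon is never established. epsilon would need xi (R8), but xi is never established. xi would need chi, theta, and alpha (R4), but alpha is never established.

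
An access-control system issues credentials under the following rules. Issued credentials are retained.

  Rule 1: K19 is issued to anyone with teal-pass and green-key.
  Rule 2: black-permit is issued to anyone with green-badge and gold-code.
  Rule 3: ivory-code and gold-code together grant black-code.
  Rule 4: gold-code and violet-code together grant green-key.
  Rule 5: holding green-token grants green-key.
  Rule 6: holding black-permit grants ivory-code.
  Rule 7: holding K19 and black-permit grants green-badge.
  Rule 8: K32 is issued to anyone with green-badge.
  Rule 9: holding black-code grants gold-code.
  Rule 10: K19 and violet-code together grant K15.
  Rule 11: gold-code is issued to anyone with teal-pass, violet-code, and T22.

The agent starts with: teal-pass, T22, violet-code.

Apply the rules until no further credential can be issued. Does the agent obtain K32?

K32 would need green-badge (Rule 8), but green-badge is never granted.

No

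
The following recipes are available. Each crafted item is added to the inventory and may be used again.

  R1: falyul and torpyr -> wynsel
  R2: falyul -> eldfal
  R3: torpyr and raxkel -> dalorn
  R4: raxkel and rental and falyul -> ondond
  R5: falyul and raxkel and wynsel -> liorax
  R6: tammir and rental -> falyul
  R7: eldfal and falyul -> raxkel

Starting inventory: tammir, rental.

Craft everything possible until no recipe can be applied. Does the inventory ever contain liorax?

No

liorax would need falyul, raxkel, and wynsel (R5), but wynsel is never obtained.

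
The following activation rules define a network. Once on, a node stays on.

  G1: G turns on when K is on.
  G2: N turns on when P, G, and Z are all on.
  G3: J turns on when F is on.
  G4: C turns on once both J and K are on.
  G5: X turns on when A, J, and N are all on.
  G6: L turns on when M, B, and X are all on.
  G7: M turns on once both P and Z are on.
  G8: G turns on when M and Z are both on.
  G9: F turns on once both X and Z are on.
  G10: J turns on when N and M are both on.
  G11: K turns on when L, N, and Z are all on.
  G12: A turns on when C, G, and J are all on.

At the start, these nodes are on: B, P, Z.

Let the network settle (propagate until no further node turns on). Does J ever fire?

G7: P and Z on → M on.
M and Z are on, so G turns on (G8).
G2: P, G, and Z on → N on.
N and M are on, so J turns on (G10).

Yes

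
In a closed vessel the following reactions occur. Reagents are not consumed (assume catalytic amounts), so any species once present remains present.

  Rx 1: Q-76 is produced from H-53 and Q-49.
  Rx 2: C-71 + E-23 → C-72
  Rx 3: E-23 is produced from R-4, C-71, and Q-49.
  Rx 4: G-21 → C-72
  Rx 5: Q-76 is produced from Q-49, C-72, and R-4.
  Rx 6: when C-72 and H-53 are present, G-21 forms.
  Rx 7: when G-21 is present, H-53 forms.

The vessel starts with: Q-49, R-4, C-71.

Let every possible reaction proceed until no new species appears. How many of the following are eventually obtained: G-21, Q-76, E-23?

2

R-4, C-71, and Q-49 present → E-23 forms (Rx 3).
C-71 and E-23 present → C-72 forms (Rx 2).
Q-49, C-72, and R-4 present → Q-76 forms (Rx 5).
G-21 would need C-72 and H-53 (Rx 6), but H-53 never forms.
Q-76: reached.
E-23: reached.
Reached: Q-76 and E-23 — 2 of the 3.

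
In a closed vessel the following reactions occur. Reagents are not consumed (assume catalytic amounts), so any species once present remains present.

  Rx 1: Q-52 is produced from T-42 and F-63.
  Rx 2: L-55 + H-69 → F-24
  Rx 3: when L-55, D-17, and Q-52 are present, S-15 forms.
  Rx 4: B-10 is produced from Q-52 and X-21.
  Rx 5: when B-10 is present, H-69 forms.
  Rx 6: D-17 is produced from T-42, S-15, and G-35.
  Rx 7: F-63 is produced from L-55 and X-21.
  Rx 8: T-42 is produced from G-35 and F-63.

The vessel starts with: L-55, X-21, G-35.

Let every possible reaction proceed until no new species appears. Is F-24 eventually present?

Yes

L-55 and X-21 present → F-63 forms (Rx 7).
G-35 and F-63 present → T-42 forms (Rx 8).
T-42 and F-63 present → Q-52 forms (Rx 1).
Q-52 and X-21 present → B-10 forms (Rx 4).
B-10 present → H-69 forms (Rx 5).
L-55 and H-69 present → F-24 forms (Rx 2).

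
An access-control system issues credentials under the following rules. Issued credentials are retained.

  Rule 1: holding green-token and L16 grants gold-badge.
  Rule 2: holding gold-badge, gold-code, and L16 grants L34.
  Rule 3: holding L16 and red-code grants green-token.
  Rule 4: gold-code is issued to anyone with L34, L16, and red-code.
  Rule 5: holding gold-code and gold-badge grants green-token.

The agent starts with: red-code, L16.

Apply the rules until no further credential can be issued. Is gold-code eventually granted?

No

gold-code would need L34, L16, and red-code (Rule 4), but L34 is never granted.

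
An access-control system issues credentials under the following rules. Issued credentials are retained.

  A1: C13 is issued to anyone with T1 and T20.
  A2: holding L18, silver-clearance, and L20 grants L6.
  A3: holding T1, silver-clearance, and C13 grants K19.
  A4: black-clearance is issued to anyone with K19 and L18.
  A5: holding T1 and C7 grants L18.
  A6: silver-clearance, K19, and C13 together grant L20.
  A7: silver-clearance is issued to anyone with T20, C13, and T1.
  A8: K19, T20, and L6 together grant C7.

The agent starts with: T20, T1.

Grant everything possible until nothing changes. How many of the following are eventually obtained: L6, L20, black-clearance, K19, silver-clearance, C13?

Holding T1 and T20 grants C13 (A1).
Holding T20, C13, and T1 grants silver-clearance (A7).
Holding T1, silver-clearance, and C13 grants K19 (A3).
Holding silver-clearance, K19, and C13 grants L20 (A6).
L6 would need L18, silver-clearance, and L20 (A2), but L18 is never granted.
L20: reached.
black-clearance would need K19 and L18 (A4), but L18 is never granted.
K19: reached.
silver-clearance: reached.
C13: reached.
Reached: L20, K19, silver-clearance, and C13 — 4 of the 6.

4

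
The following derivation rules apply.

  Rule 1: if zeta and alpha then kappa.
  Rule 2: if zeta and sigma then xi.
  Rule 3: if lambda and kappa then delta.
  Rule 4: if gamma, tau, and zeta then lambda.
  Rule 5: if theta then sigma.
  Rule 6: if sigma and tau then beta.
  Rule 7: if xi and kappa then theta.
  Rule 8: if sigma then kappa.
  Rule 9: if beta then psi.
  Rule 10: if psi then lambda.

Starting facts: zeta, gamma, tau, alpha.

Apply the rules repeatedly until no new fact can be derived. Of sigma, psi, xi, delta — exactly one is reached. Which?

delta

From gamma, tau, and zeta, Rule 4 gives lambda.
From zeta and alpha, Rule 1 gives kappa.
From lambda and kappa, Rule 3 gives delta.
sigma would need theta (Rule 5), but theta is never established. psi would need beta (Rule 9), but beta is never established. xi would need zeta and sigma (Rule 2), but sigma is never established.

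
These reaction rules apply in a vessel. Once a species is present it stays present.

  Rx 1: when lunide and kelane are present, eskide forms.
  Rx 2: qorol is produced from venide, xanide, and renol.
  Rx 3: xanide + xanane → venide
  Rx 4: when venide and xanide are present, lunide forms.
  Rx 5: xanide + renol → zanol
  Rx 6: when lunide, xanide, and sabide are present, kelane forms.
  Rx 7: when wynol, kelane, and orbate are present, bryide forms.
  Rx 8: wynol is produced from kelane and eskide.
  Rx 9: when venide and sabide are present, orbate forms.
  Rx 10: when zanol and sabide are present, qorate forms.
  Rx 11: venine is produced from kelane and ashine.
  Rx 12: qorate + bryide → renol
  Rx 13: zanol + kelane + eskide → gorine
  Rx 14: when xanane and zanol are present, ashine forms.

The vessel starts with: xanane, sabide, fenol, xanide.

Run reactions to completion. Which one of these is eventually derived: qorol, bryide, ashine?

xanide and xanane present → venide forms (Rx 3).
venide and sabide present → orbate forms (Rx 9).
venide and xanide present → lunide forms (Rx 4).
lunide, xanide, and sabide present → kelane forms (Rx 6).
lunide and kelane present → eskide forms (Rx 1).
kelane and eskide present → wynol forms (Rx 8).
wynol, kelane, and orbate present → bryide forms (Rx 7).
qorol would need venide, xanide, and renol (Rx 2), but renol never forms. ashine would need xanane and zanol (Rx 14), but zanol never forms.

bryide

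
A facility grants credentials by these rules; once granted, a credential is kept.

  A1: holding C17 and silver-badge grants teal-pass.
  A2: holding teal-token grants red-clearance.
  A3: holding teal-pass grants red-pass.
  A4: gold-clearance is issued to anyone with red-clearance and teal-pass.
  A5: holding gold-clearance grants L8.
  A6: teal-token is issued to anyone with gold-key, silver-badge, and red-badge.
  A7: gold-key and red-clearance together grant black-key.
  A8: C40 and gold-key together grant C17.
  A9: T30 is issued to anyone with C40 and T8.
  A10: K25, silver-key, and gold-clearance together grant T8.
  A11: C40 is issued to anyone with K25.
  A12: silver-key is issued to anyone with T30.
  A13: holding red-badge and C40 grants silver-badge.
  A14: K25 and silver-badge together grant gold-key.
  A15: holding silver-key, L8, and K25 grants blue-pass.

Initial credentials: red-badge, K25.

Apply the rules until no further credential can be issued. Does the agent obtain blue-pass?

blue-pass would need silver-key, L8, and K25 (A15), but silver-key is never granted.

No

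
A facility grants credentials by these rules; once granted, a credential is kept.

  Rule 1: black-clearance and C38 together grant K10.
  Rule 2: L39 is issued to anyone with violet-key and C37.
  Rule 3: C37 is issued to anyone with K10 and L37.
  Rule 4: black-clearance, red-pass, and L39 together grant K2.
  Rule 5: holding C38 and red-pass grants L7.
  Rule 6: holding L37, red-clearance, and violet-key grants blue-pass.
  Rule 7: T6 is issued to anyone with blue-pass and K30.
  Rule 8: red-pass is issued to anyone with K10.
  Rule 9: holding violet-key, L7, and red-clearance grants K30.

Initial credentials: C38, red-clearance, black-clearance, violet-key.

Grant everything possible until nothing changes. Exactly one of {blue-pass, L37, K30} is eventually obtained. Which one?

K30

Holding black-clearance and C38 grants K10 (Rule 1).
Holding K10 grants red-pass (Rule 8).
Holding C38 and red-pass grants L7 (Rule 5).
Holding violet-key, L7, and red-clearance grants K30 (Rule 9).
No rule produces L37, and it is not given. blue-pass would need L37, red-clearance, and violet-key (Rule 6), but L37 is never granted.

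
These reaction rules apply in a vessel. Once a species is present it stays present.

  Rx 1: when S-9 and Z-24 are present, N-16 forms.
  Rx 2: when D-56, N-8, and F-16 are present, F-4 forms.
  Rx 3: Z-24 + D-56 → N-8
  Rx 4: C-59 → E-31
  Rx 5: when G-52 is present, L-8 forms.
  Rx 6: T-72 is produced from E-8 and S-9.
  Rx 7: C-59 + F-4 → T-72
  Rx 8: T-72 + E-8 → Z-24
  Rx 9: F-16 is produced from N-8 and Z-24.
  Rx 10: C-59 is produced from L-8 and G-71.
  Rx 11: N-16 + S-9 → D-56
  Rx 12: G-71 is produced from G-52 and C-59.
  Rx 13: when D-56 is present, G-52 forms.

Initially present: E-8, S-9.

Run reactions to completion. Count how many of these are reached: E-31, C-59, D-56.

1

E-8 and S-9 present → T-72 forms (Rx 6).
T-72 and E-8 present → Z-24 forms (Rx 8).
S-9 and Z-24 present → N-16 forms (Rx 1).
N-16 and S-9 present → D-56 forms (Rx 11).
E-31 would need C-59 (Rx 4), but C-59 never forms.
C-59 would need L-8 and G-71 (Rx 10), but G-71 never forms.
D-56: reached.
Reached: D-56 — 1 of the 3.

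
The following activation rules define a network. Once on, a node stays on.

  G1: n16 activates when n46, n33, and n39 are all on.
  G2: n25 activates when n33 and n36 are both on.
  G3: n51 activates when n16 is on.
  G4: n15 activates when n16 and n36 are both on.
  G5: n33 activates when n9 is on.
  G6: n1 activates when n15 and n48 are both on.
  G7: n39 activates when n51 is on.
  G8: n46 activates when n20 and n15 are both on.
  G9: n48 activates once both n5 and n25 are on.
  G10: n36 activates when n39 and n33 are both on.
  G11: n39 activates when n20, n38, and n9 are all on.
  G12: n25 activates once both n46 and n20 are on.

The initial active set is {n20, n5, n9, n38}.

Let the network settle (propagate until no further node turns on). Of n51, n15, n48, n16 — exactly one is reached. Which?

G11: n20, n38, and n9 on → n39 on.
G5: n9 on → n33 on.
G10: n39 and n33 on → n36 on.
n33 and n36 are on, so n25 activates (G2).
n5 and n25 are on, so n48 activates (G9).
n51 would need n16 (G3), but n16 never turns on. n16 would need n46, n33, and n39 (G1), but n46 never turns on. n15 would need n16 and n36 (G4), but n16 never turns on.

n48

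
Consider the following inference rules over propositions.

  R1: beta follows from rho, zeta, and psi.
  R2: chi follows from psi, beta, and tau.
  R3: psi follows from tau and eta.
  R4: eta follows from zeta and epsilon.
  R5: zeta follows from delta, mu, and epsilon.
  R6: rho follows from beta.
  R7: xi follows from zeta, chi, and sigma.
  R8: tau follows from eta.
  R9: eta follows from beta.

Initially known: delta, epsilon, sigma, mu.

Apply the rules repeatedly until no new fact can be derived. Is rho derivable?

rho would need beta (R6), but beta is never established.

No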